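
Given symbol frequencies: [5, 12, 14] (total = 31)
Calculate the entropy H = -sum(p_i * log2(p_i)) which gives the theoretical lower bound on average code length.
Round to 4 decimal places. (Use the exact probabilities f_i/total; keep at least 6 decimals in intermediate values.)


Per-symbol terms -p_i * log2(p_i) with p_i = f_i/31:
  p = 5/31 = 0.161290: log2(p) = -2.632268, -p*log2(p) = 0.424559
  p = 12/31 = 0.387097: log2(p) = -1.369234, -p*log2(p) = 0.530026
  p = 14/31 = 0.451613: log2(p) = -1.146841, -p*log2(p) = 0.517928
H = 0.424559 + 0.530026 + 0.517928 = 1.472513

H = 1.4725 bits/symbol


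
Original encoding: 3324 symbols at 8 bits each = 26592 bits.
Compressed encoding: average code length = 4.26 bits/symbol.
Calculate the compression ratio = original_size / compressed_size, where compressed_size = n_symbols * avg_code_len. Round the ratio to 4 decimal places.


original_size = n_symbols * orig_bits = 3324 * 8 = 26592 bits
compressed_size = n_symbols * avg_code_len = 3324 * 4.26 = 14160.24 bits
ratio = original_size / compressed_size = 26592 / 14160.24 = 1.8779

Compression ratio = 1.8779


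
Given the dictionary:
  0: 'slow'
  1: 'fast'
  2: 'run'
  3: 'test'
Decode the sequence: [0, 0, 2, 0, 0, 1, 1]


Look up each index in the dictionary:
  0 -> 'slow'
  0 -> 'slow'
  2 -> 'run'
  0 -> 'slow'
  0 -> 'slow'
  1 -> 'fast'
  1 -> 'fast'

Decoded: "slow slow run slow slow fast fast"


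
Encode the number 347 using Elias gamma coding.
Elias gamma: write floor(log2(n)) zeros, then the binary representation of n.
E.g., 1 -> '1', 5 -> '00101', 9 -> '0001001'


num_bits = floor(log2(347)) + 1 = 9
leading_zeros = num_bits - 1 = 8
binary(347) = 101011011

Elias gamma(347) = '00000000' + '101011011' = 00000000101011011 (17 bits)


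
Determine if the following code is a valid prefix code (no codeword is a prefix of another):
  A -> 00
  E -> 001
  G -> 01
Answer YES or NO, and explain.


Checking each pair (does one codeword prefix another?):
  A='00' vs E='001': prefix -- VIOLATION

NO -- this is NOT a valid prefix code. A (00) is a prefix of E (001).


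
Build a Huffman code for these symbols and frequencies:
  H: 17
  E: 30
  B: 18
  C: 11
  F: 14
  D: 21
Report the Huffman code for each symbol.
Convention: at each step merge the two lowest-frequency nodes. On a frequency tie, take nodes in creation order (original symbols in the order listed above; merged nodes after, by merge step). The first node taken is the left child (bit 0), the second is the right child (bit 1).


Huffman tree construction:
Step 1: Merge C(11) + F(14) = 25
Step 2: Merge H(17) + B(18) = 35
Step 3: Merge D(21) + (C+F)(25) = 46
Step 4: Merge E(30) + (H+B)(35) = 65
Step 5: Merge (D+(C+F))(46) + (E+(H+B))(65) = 111
Read each symbol's code off the tree from the root (left child = 0, right child = 1).

Codes:
  H: 110 (length 3)
  E: 10 (length 2)
  B: 111 (length 3)
  C: 010 (length 3)
  F: 011 (length 3)
  D: 00 (length 2)
Average code length: 282/111 = 2.5405 bits/symbol


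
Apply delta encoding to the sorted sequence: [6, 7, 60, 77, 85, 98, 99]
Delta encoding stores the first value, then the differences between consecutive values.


First value: 6
Deltas:
  7 - 6 = 1
  60 - 7 = 53
  77 - 60 = 17
  85 - 77 = 8
  98 - 85 = 13
  99 - 98 = 1


Delta encoded: [6, 1, 53, 17, 8, 13, 1]


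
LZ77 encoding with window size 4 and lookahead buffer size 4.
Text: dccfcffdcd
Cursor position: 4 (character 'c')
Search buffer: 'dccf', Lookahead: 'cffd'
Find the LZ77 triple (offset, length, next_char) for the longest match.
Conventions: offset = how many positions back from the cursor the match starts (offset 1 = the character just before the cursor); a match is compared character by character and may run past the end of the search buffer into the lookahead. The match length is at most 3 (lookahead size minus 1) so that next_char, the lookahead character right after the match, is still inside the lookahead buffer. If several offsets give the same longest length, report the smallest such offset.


Try each offset into the search buffer:
  offset=1 (pos 3, char 'f'): match length 0
  offset=2 (pos 2, char 'c'): match length 2
  offset=3 (pos 1, char 'c'): match length 1
  offset=4 (pos 0, char 'd'): match length 0
Longest match has length 2 at offset 2.
next_char = character at position 4 + 2 = 6 -> 'f'

Best match: offset=2, length=2 (matching 'cf' starting at position 2)
LZ77 triple: (2, 2, 'f')


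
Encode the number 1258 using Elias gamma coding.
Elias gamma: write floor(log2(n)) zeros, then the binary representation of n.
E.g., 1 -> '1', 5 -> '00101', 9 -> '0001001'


num_bits = floor(log2(1258)) + 1 = 11
leading_zeros = num_bits - 1 = 10
binary(1258) = 10011101010

Elias gamma(1258) = '0000000000' + '10011101010' = 000000000010011101010 (21 bits)


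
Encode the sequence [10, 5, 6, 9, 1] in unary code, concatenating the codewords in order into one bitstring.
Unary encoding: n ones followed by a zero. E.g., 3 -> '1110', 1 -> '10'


Encode each number as n ones followed by a terminating 0:
  10 -> 11111111110 (11 bits)
  5 -> 111110 (6 bits)
  6 -> 1111110 (7 bits)
  9 -> 1111111110 (10 bits)
  1 -> 10 (2 bits)
Total length = 11 + 6 + 7 + 10 + 2 = 36 bits.

Unary([10, 5, 6, 9, 1]) = 111111111101111101111110111111111010 (36 bits)


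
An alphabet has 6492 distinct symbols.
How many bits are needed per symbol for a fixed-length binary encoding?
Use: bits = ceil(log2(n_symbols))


log2(6492) = 12.6644
Bracket: 2^12 = 4096 < 6492 <= 2^13 = 8192
So ceil(log2(6492)) = 13

bits = ceil(log2(6492)) = ceil(12.6644) = 13 bits


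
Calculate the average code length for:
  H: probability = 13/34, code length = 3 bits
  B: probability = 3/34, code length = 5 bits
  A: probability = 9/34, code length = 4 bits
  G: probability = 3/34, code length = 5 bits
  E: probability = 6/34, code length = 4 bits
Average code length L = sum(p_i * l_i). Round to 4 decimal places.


Weighted contributions p_i * l_i:
  H: (13/34) * 3 = 39/34
  B: (3/34) * 5 = 15/34
  A: (9/34) * 4 = 36/34
  G: (3/34) * 5 = 15/34
  E: (6/34) * 4 = 24/34
Sum = (39 + 15 + 36 + 15 + 24)/34 = 129/34

L = 129/34 = 3.7941 bits/symbol


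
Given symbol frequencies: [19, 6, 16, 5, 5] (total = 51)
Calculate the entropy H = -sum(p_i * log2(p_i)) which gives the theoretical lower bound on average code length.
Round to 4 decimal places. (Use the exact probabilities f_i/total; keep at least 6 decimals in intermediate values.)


Per-symbol terms -p_i * log2(p_i) with p_i = f_i/51:
  p = 19/51 = 0.372549: log2(p) = -1.424498, -p*log2(p) = 0.530695
  p = 6/51 = 0.117647: log2(p) = -3.087463, -p*log2(p) = 0.363231
  p = 16/51 = 0.313725: log2(p) = -1.672425, -p*log2(p) = 0.524682
  p = 5/51 = 0.098039: log2(p) = -3.350497, -p*log2(p) = 0.328480
  p = 5/51 = 0.098039: log2(p) = -3.350497, -p*log2(p) = 0.328480
H = 0.530695 + 0.363231 + 0.524682 + 0.328480 + 0.328480 = 2.075568

H = 2.0756 bits/symbol


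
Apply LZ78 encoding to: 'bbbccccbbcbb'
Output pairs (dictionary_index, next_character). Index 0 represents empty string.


LZ78 encoding steps:
Dictionary: {0: ''}
Step 1: w='' (idx 0), next='b' -> output (0, 'b'), add 'b' as idx 1
Step 2: w='b' (idx 1), next='b' -> output (1, 'b'), add 'bb' as idx 2
Step 3: w='' (idx 0), next='c' -> output (0, 'c'), add 'c' as idx 3
Step 4: w='c' (idx 3), next='c' -> output (3, 'c'), add 'cc' as idx 4
Step 5: w='c' (idx 3), next='b' -> output (3, 'b'), add 'cb' as idx 5
Step 6: w='b' (idx 1), next='c' -> output (1, 'c'), add 'bc' as idx 6
Step 7: w='bb' (idx 2), end of input -> output (2, '')


Encoded: [(0, 'b'), (1, 'b'), (0, 'c'), (3, 'c'), (3, 'b'), (1, 'c'), (2, '')]


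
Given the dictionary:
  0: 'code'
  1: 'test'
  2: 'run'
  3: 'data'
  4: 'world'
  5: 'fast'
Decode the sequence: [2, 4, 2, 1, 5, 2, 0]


Look up each index in the dictionary:
  2 -> 'run'
  4 -> 'world'
  2 -> 'run'
  1 -> 'test'
  5 -> 'fast'
  2 -> 'run'
  0 -> 'code'

Decoded: "run world run test fast run code"


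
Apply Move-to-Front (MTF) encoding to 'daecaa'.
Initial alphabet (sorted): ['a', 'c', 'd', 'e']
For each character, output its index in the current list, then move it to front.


MTF encoding:
'd': index 2 in ['a', 'c', 'd', 'e'] -> ['d', 'a', 'c', 'e']
'a': index 1 in ['d', 'a', 'c', 'e'] -> ['a', 'd', 'c', 'e']
'e': index 3 in ['a', 'd', 'c', 'e'] -> ['e', 'a', 'd', 'c']
'c': index 3 in ['e', 'a', 'd', 'c'] -> ['c', 'e', 'a', 'd']
'a': index 2 in ['c', 'e', 'a', 'd'] -> ['a', 'c', 'e', 'd']
'a': index 0 in ['a', 'c', 'e', 'd'] -> ['a', 'c', 'e', 'd']


Output: [2, 1, 3, 3, 2, 0]


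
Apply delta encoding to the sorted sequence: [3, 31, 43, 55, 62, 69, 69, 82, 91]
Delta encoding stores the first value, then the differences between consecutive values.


First value: 3
Deltas:
  31 - 3 = 28
  43 - 31 = 12
  55 - 43 = 12
  62 - 55 = 7
  69 - 62 = 7
  69 - 69 = 0
  82 - 69 = 13
  91 - 82 = 9


Delta encoded: [3, 28, 12, 12, 7, 7, 0, 13, 9]


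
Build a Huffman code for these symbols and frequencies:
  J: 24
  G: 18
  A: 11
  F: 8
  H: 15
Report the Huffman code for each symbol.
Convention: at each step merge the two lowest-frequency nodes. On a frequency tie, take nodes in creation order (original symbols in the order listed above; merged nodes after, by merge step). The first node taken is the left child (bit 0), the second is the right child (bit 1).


Huffman tree construction:
Step 1: Merge F(8) + A(11) = 19
Step 2: Merge H(15) + G(18) = 33
Step 3: Merge (F+A)(19) + J(24) = 43
Step 4: Merge (H+G)(33) + ((F+A)+J)(43) = 76
Read each symbol's code off the tree from the root (left child = 0, right child = 1).

Codes:
  J: 11 (length 2)
  G: 01 (length 2)
  A: 101 (length 3)
  F: 100 (length 3)
  H: 00 (length 2)
Average code length: 171/76 = 2.2500 bits/symbol


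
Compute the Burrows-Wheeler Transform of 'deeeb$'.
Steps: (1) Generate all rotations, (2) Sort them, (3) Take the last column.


Rotations (sorted):
  0: $deeeb -> last char: b
  1: b$deee -> last char: e
  2: deeeb$ -> last char: $
  3: eb$dee -> last char: e
  4: eeb$de -> last char: e
  5: eeeb$d -> last char: d


BWT = be$eed


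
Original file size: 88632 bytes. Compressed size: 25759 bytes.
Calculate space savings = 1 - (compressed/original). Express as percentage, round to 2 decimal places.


ratio = compressed/original = 25759/88632 = 0.290629
savings = 1 - ratio = 1 - 0.290629 = 0.709371
as a percentage: 0.709371 * 100 = 70.94%

Space savings = 1 - 25759/88632 = 70.94%


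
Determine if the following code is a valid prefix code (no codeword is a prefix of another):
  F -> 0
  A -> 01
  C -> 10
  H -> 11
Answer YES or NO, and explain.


Checking each pair (does one codeword prefix another?):
  F='0' vs A='01': prefix -- VIOLATION

NO -- this is NOT a valid prefix code. F (0) is a prefix of A (01).


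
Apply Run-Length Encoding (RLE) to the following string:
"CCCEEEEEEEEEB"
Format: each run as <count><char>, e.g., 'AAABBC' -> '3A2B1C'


Scanning runs left to right:
  i=0: run of 'C' x 3 -> '3C'
  i=3: run of 'E' x 9 -> '9E'
  i=12: run of 'B' x 1 -> '1B'

RLE = 3C9E1B


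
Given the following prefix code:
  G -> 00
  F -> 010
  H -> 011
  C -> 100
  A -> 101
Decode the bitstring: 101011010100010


Decoding step by step:
Bits 101 -> A
Bits 011 -> H
Bits 010 -> F
Bits 100 -> C
Bits 010 -> F


Decoded message: AHFCF


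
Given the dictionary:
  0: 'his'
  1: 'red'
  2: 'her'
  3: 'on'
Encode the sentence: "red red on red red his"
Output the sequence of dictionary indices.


Look up each word in the dictionary:
  'red' -> 1
  'red' -> 1
  'on' -> 3
  'red' -> 1
  'red' -> 1
  'his' -> 0

Encoded: [1, 1, 3, 1, 1, 0]


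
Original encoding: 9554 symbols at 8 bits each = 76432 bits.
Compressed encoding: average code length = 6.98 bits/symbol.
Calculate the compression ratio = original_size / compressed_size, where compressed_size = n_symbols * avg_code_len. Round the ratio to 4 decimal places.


original_size = n_symbols * orig_bits = 9554 * 8 = 76432 bits
compressed_size = n_symbols * avg_code_len = 9554 * 6.98 = 66686.92 bits
ratio = original_size / compressed_size = 76432 / 66686.92 = 1.1461

Compression ratio = 1.1461


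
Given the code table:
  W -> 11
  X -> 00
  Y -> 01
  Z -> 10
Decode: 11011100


Decoding:
11 -> W
01 -> Y
11 -> W
00 -> X


Result: WYWX


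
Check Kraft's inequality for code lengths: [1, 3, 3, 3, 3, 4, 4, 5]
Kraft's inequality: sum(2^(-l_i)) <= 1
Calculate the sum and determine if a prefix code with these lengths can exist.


Sum = 2^(-1) + 2^(-3) + 2^(-3) + 2^(-3) + 2^(-3) + 2^(-4) + 2^(-4) + 2^(-5)
    = 0.5 + 0.125 + 0.125 + 0.125 + 0.125 + 0.0625 + 0.0625 + 0.03125
    = 37/32 = 1.15625
Since 1.15625 > 1, Kraft's inequality is NOT satisfied.
A prefix code with these lengths CANNOT exist.

Kraft sum = 1.15625. Not satisfied.


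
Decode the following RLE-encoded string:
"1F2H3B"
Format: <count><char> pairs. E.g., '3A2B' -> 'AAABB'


Expanding each <count><char> pair:
  1F -> 'F'
  2H -> 'HH'
  3B -> 'BBB'

Decoded = FHHBBB


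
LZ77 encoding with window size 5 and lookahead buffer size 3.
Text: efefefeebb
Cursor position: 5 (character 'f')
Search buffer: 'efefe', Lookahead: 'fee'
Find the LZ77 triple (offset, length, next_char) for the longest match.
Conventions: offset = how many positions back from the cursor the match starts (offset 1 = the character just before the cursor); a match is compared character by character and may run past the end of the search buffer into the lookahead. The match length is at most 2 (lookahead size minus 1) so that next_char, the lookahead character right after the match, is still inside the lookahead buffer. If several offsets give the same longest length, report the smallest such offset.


Try each offset into the search buffer:
  offset=1 (pos 4, char 'e'): match length 0
  offset=2 (pos 3, char 'f'): match length 2
  offset=3 (pos 2, char 'e'): match length 0
  offset=4 (pos 1, char 'f'): match length 2
  offset=5 (pos 0, char 'e'): match length 0
Longest match has length 2, found at offsets 2, 4; take the smallest, offset 2.
next_char = character at position 5 + 2 = 7 -> 'e'

Best match: offset=2, length=2 (matching 'fe' starting at position 3)
LZ77 triple: (2, 2, 'e')


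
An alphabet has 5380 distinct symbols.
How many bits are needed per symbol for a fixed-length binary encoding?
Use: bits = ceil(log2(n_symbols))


log2(5380) = 12.3934
Bracket: 2^12 = 4096 < 5380 <= 2^13 = 8192
So ceil(log2(5380)) = 13

bits = ceil(log2(5380)) = ceil(12.3934) = 13 bits


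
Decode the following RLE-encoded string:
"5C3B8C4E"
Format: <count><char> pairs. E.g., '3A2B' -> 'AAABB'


Expanding each <count><char> pair:
  5C -> 'CCCCC'
  3B -> 'BBB'
  8C -> 'CCCCCCCC'
  4E -> 'EEEE'

Decoded = CCCCCBBBCCCCCCCCEEEE


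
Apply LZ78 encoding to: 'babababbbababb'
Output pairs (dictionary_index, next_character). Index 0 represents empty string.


LZ78 encoding steps:
Dictionary: {0: ''}
Step 1: w='' (idx 0), next='b' -> output (0, 'b'), add 'b' as idx 1
Step 2: w='' (idx 0), next='a' -> output (0, 'a'), add 'a' as idx 2
Step 3: w='b' (idx 1), next='a' -> output (1, 'a'), add 'ba' as idx 3
Step 4: w='ba' (idx 3), next='b' -> output (3, 'b'), add 'bab' as idx 4
Step 5: w='b' (idx 1), next='b' -> output (1, 'b'), add 'bb' as idx 5
Step 6: w='a' (idx 2), next='b' -> output (2, 'b'), add 'ab' as idx 6
Step 7: w='ab' (idx 6), next='b' -> output (6, 'b'), add 'abb' as idx 7


Encoded: [(0, 'b'), (0, 'a'), (1, 'a'), (3, 'b'), (1, 'b'), (2, 'b'), (6, 'b')]


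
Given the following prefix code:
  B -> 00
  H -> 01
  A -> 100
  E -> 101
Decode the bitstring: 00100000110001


Decoding step by step:
Bits 00 -> B
Bits 100 -> A
Bits 00 -> B
Bits 01 -> H
Bits 100 -> A
Bits 01 -> H


Decoded message: BABHAH


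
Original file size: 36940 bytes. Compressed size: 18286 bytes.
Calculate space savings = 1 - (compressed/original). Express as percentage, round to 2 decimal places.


ratio = compressed/original = 18286/36940 = 0.495019
savings = 1 - ratio = 1 - 0.495019 = 0.504981
as a percentage: 0.504981 * 100 = 50.5%

Space savings = 1 - 18286/36940 = 50.5%


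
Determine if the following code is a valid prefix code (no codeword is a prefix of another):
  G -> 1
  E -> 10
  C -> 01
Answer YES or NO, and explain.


Checking each pair (does one codeword prefix another?):
  G='1' vs E='10': prefix -- VIOLATION

NO -- this is NOT a valid prefix code. G (1) is a prefix of E (10).


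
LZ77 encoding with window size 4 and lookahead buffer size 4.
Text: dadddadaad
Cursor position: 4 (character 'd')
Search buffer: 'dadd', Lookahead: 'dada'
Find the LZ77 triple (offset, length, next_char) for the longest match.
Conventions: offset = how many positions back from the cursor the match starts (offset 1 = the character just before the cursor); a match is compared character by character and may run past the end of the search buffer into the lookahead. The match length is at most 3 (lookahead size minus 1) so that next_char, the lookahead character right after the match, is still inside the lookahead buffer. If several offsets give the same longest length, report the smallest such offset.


Try each offset into the search buffer:
  offset=1 (pos 3, char 'd'): match length 1
  offset=2 (pos 2, char 'd'): match length 1
  offset=3 (pos 1, char 'a'): match length 0
  offset=4 (pos 0, char 'd'): match length 3
Longest match has length 3 at offset 4.
next_char = character at position 4 + 3 = 7 -> 'a'

Best match: offset=4, length=3 (matching 'dad' starting at position 0)
LZ77 triple: (4, 3, 'a')


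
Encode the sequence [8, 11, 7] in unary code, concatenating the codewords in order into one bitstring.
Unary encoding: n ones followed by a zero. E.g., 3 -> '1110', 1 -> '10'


Encode each number as n ones followed by a terminating 0:
  8 -> 111111110 (9 bits)
  11 -> 111111111110 (12 bits)
  7 -> 11111110 (8 bits)
Total length = 9 + 12 + 8 = 29 bits.

Unary([8, 11, 7]) = 11111111011111111111011111110 (29 bits)


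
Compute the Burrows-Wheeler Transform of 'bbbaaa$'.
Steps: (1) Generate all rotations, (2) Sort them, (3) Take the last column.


Rotations (sorted):
  0: $bbbaaa -> last char: a
  1: a$bbbaa -> last char: a
  2: aa$bbba -> last char: a
  3: aaa$bbb -> last char: b
  4: baaa$bb -> last char: b
  5: bbaaa$b -> last char: b
  6: bbbaaa$ -> last char: $


BWT = aaabbb$


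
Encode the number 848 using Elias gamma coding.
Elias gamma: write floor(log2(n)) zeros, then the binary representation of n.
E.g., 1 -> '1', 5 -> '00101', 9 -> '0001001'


num_bits = floor(log2(848)) + 1 = 10
leading_zeros = num_bits - 1 = 9
binary(848) = 1101010000

Elias gamma(848) = '000000000' + '1101010000' = 0000000001101010000 (19 bits)


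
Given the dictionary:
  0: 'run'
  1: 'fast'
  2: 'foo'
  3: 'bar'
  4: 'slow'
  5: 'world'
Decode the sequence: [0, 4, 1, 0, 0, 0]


Look up each index in the dictionary:
  0 -> 'run'
  4 -> 'slow'
  1 -> 'fast'
  0 -> 'run'
  0 -> 'run'
  0 -> 'run'

Decoded: "run slow fast run run run"


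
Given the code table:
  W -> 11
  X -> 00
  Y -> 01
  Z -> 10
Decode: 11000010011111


Decoding:
11 -> W
00 -> X
00 -> X
10 -> Z
01 -> Y
11 -> W
11 -> W


Result: WXXZYWW


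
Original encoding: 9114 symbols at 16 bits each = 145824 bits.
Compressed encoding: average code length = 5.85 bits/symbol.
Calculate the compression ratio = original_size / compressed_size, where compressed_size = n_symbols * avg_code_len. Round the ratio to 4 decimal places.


original_size = n_symbols * orig_bits = 9114 * 16 = 145824 bits
compressed_size = n_symbols * avg_code_len = 9114 * 5.85 = 53316.9 bits
ratio = original_size / compressed_size = 145824 / 53316.9 = 2.735

Compression ratio = 2.735


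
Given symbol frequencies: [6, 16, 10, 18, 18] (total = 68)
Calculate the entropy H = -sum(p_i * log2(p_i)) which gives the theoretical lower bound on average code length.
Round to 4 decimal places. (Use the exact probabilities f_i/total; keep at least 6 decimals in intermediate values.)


Per-symbol terms -p_i * log2(p_i) with p_i = f_i/68:
  p = 6/68 = 0.088235: log2(p) = -3.502500, -p*log2(p) = 0.309044
  p = 16/68 = 0.235294: log2(p) = -2.087463, -p*log2(p) = 0.491168
  p = 10/68 = 0.147059: log2(p) = -2.765535, -p*log2(p) = 0.406696
  p = 18/68 = 0.264706: log2(p) = -1.917538, -p*log2(p) = 0.507584
  p = 18/68 = 0.264706: log2(p) = -1.917538, -p*log2(p) = 0.507584
H = 0.309044 + 0.491168 + 0.406696 + 0.507584 + 0.507584 = 2.222076

H = 2.2221 bits/symbol


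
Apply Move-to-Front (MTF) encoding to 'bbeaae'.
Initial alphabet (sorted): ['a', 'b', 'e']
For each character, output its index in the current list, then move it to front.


MTF encoding:
'b': index 1 in ['a', 'b', 'e'] -> ['b', 'a', 'e']
'b': index 0 in ['b', 'a', 'e'] -> ['b', 'a', 'e']
'e': index 2 in ['b', 'a', 'e'] -> ['e', 'b', 'a']
'a': index 2 in ['e', 'b', 'a'] -> ['a', 'e', 'b']
'a': index 0 in ['a', 'e', 'b'] -> ['a', 'e', 'b']
'e': index 1 in ['a', 'e', 'b'] -> ['e', 'a', 'b']


Output: [1, 0, 2, 2, 0, 1]


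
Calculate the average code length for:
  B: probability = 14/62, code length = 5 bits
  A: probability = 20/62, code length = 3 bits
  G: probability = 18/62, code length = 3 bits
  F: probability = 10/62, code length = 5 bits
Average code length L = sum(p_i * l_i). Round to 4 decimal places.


Weighted contributions p_i * l_i:
  B: (14/62) * 5 = 70/62
  A: (20/62) * 3 = 60/62
  G: (18/62) * 3 = 54/62
  F: (10/62) * 5 = 50/62
Sum = (70 + 60 + 54 + 50)/62 = 234/62

L = 234/62 = 3.7742 bits/symbol


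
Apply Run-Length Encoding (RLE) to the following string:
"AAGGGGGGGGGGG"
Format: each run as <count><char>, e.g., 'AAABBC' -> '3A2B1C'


Scanning runs left to right:
  i=0: run of 'A' x 2 -> '2A'
  i=2: run of 'G' x 11 -> '11G'

RLE = 2A11G


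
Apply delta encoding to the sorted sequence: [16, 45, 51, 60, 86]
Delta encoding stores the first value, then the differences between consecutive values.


First value: 16
Deltas:
  45 - 16 = 29
  51 - 45 = 6
  60 - 51 = 9
  86 - 60 = 26


Delta encoded: [16, 29, 6, 9, 26]


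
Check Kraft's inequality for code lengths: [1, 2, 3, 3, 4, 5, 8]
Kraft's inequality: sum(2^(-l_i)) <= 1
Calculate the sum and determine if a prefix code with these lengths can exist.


Sum = 2^(-1) + 2^(-2) + 2^(-3) + 2^(-3) + 2^(-4) + 2^(-5) + 2^(-8)
    = 0.5 + 0.25 + 0.125 + 0.125 + 0.0625 + 0.03125 + 0.00390625
    = 281/256 = 1.09765625
Since 1.09765625 > 1, Kraft's inequality is NOT satisfied.
A prefix code with these lengths CANNOT exist.

Kraft sum = 1.09765625. Not satisfied.


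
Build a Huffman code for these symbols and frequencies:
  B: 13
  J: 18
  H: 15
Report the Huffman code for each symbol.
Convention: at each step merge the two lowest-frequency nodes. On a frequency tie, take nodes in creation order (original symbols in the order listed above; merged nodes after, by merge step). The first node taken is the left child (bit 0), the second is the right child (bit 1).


Huffman tree construction:
Step 1: Merge B(13) + H(15) = 28
Step 2: Merge J(18) + (B+H)(28) = 46
Read each symbol's code off the tree from the root (left child = 0, right child = 1).

Codes:
  B: 10 (length 2)
  J: 0 (length 1)
  H: 11 (length 2)
Average code length: 74/46 = 1.6087 bits/symbol


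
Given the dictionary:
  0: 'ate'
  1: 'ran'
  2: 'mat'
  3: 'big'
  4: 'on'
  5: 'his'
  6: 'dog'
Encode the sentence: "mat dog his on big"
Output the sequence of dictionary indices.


Look up each word in the dictionary:
  'mat' -> 2
  'dog' -> 6
  'his' -> 5
  'on' -> 4
  'big' -> 3

Encoded: [2, 6, 5, 4, 3]


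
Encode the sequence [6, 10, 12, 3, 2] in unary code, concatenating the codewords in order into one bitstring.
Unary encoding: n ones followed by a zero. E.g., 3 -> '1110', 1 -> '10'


Encode each number as n ones followed by a terminating 0:
  6 -> 1111110 (7 bits)
  10 -> 11111111110 (11 bits)
  12 -> 1111111111110 (13 bits)
  3 -> 1110 (4 bits)
  2 -> 110 (3 bits)
Total length = 7 + 11 + 13 + 4 + 3 = 38 bits.

Unary([6, 10, 12, 3, 2]) = 11111101111111111011111111111101110110 (38 bits)


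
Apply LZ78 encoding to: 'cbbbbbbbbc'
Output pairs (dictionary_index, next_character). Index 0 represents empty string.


LZ78 encoding steps:
Dictionary: {0: ''}
Step 1: w='' (idx 0), next='c' -> output (0, 'c'), add 'c' as idx 1
Step 2: w='' (idx 0), next='b' -> output (0, 'b'), add 'b' as idx 2
Step 3: w='b' (idx 2), next='b' -> output (2, 'b'), add 'bb' as idx 3
Step 4: w='bb' (idx 3), next='b' -> output (3, 'b'), add 'bbb' as idx 4
Step 5: w='bb' (idx 3), next='c' -> output (3, 'c'), add 'bbc' as idx 5


Encoded: [(0, 'c'), (0, 'b'), (2, 'b'), (3, 'b'), (3, 'c')]


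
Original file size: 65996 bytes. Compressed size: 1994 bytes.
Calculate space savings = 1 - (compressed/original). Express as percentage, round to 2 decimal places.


ratio = compressed/original = 1994/65996 = 0.030214
savings = 1 - ratio = 1 - 0.030214 = 0.969786
as a percentage: 0.969786 * 100 = 96.98%

Space savings = 1 - 1994/65996 = 96.98%


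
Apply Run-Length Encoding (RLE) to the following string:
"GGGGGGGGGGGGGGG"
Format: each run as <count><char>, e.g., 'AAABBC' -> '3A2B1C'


Scanning runs left to right:
  i=0: run of 'G' x 15 -> '15G'

RLE = 15G


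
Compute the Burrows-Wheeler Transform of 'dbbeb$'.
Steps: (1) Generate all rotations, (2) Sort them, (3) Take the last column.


Rotations (sorted):
  0: $dbbeb -> last char: b
  1: b$dbbe -> last char: e
  2: bbeb$d -> last char: d
  3: beb$db -> last char: b
  4: dbbeb$ -> last char: $
  5: eb$dbb -> last char: b


BWT = bedb$b


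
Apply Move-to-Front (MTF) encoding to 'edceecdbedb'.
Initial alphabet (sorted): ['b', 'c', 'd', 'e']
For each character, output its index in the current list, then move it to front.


MTF encoding:
'e': index 3 in ['b', 'c', 'd', 'e'] -> ['e', 'b', 'c', 'd']
'd': index 3 in ['e', 'b', 'c', 'd'] -> ['d', 'e', 'b', 'c']
'c': index 3 in ['d', 'e', 'b', 'c'] -> ['c', 'd', 'e', 'b']
'e': index 2 in ['c', 'd', 'e', 'b'] -> ['e', 'c', 'd', 'b']
'e': index 0 in ['e', 'c', 'd', 'b'] -> ['e', 'c', 'd', 'b']
'c': index 1 in ['e', 'c', 'd', 'b'] -> ['c', 'e', 'd', 'b']
'd': index 2 in ['c', 'e', 'd', 'b'] -> ['d', 'c', 'e', 'b']
'b': index 3 in ['d', 'c', 'e', 'b'] -> ['b', 'd', 'c', 'e']
'e': index 3 in ['b', 'd', 'c', 'e'] -> ['e', 'b', 'd', 'c']
'd': index 2 in ['e', 'b', 'd', 'c'] -> ['d', 'e', 'b', 'c']
'b': index 2 in ['d', 'e', 'b', 'c'] -> ['b', 'd', 'e', 'c']


Output: [3, 3, 3, 2, 0, 1, 2, 3, 3, 2, 2]


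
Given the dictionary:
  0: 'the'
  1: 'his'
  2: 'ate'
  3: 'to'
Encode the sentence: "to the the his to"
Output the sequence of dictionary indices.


Look up each word in the dictionary:
  'to' -> 3
  'the' -> 0
  'the' -> 0
  'his' -> 1
  'to' -> 3

Encoded: [3, 0, 0, 1, 3]


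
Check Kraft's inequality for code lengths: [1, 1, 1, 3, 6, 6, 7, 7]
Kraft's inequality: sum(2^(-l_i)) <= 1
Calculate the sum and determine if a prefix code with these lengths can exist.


Sum = 2^(-1) + 2^(-1) + 2^(-1) + 2^(-3) + 2^(-6) + 2^(-6) + 2^(-7) + 2^(-7)
    = 0.5 + 0.5 + 0.5 + 0.125 + 0.015625 + 0.015625 + 0.0078125 + 0.0078125
    = 214/128 = 1.671875
Since 1.671875 > 1, Kraft's inequality is NOT satisfied.
A prefix code with these lengths CANNOT exist.

Kraft sum = 1.671875. Not satisfied.


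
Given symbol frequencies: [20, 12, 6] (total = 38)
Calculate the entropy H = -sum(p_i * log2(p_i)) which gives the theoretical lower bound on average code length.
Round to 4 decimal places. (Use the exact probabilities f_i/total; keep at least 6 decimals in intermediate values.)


Per-symbol terms -p_i * log2(p_i) with p_i = f_i/38:
  p = 20/38 = 0.526316: log2(p) = -0.925999, -p*log2(p) = 0.487368
  p = 12/38 = 0.315789: log2(p) = -1.662965, -p*log2(p) = 0.525147
  p = 6/38 = 0.157895: log2(p) = -2.662965, -p*log2(p) = 0.420468
H = 0.487368 + 0.525147 + 0.420468 = 1.432983

H = 1.433 bits/symbol


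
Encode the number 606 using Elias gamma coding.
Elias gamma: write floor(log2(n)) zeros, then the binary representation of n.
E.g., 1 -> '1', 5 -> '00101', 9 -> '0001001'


num_bits = floor(log2(606)) + 1 = 10
leading_zeros = num_bits - 1 = 9
binary(606) = 1001011110

Elias gamma(606) = '000000000' + '1001011110' = 0000000001001011110 (19 bits)


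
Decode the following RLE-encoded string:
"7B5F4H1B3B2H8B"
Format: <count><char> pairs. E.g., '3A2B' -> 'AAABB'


Expanding each <count><char> pair:
  7B -> 'BBBBBBB'
  5F -> 'FFFFF'
  4H -> 'HHHH'
  1B -> 'B'
  3B -> 'BBB'
  2H -> 'HH'
  8B -> 'BBBBBBBB'

Decoded = BBBBBBBFFFFFHHHHBBBBHHBBBBBBBB


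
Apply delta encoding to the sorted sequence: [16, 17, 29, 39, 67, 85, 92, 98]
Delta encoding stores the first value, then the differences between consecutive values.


First value: 16
Deltas:
  17 - 16 = 1
  29 - 17 = 12
  39 - 29 = 10
  67 - 39 = 28
  85 - 67 = 18
  92 - 85 = 7
  98 - 92 = 6


Delta encoded: [16, 1, 12, 10, 28, 18, 7, 6]


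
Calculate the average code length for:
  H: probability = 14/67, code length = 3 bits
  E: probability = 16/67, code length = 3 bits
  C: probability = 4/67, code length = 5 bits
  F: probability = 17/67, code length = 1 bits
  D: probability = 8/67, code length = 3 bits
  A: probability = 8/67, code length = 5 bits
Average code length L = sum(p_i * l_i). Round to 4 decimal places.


Weighted contributions p_i * l_i:
  H: (14/67) * 3 = 42/67
  E: (16/67) * 3 = 48/67
  C: (4/67) * 5 = 20/67
  F: (17/67) * 1 = 17/67
  D: (8/67) * 3 = 24/67
  A: (8/67) * 5 = 40/67
Sum = (42 + 48 + 20 + 17 + 24 + 40)/67 = 191/67

L = 191/67 = 2.8507 bits/symbol


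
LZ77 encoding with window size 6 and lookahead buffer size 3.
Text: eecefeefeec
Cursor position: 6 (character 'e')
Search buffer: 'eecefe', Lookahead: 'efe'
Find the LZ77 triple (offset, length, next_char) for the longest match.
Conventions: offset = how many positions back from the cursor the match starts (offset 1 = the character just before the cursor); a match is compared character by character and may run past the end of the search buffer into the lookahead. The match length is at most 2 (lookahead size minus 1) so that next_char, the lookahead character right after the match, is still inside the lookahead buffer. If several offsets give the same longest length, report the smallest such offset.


Try each offset into the search buffer:
  offset=1 (pos 5, char 'e'): match length 1
  offset=2 (pos 4, char 'f'): match length 0
  offset=3 (pos 3, char 'e'): match length 2
  offset=4 (pos 2, char 'c'): match length 0
  offset=5 (pos 1, char 'e'): match length 1
  offset=6 (pos 0, char 'e'): match length 1
Longest match has length 2 at offset 3.
next_char = character at position 6 + 2 = 8 -> 'e'

Best match: offset=3, length=2 (matching 'ef' starting at position 3)
LZ77 triple: (3, 2, 'e')


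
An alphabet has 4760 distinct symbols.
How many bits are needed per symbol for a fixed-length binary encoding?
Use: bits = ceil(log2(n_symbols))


log2(4760) = 12.2167
Bracket: 2^12 = 4096 < 4760 <= 2^13 = 8192
So ceil(log2(4760)) = 13

bits = ceil(log2(4760)) = ceil(12.2167) = 13 bits


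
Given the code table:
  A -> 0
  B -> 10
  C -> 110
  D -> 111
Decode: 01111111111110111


Decoding:
0 -> A
111 -> D
111 -> D
111 -> D
111 -> D
0 -> A
111 -> D


Result: ADDDDAD


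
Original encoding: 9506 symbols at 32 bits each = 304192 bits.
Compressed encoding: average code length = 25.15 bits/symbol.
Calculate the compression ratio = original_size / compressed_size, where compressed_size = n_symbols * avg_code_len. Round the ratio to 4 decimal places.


original_size = n_symbols * orig_bits = 9506 * 32 = 304192 bits
compressed_size = n_symbols * avg_code_len = 9506 * 25.15 = 239075.9 bits
ratio = original_size / compressed_size = 304192 / 239075.9 = 1.2724

Compression ratio = 1.2724


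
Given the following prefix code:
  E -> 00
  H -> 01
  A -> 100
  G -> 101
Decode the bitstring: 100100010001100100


Decoding step by step:
Bits 100 -> A
Bits 100 -> A
Bits 01 -> H
Bits 00 -> E
Bits 01 -> H
Bits 100 -> A
Bits 100 -> A


Decoded message: AAHEHAA


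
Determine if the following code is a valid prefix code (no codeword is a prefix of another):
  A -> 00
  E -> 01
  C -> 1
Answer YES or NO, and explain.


Checking each pair (does one codeword prefix another?):
  A='00' vs E='01': no prefix
  A='00' vs C='1': no prefix
  E='01' vs A='00': no prefix
  E='01' vs C='1': no prefix
  C='1' vs A='00': no prefix
  C='1' vs E='01': no prefix
No violation found over all pairs.

YES -- this is a valid prefix code. No codeword is a prefix of any other codeword.


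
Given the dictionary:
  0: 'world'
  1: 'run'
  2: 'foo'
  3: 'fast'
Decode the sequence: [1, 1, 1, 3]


Look up each index in the dictionary:
  1 -> 'run'
  1 -> 'run'
  1 -> 'run'
  3 -> 'fast'

Decoded: "run run run fast"


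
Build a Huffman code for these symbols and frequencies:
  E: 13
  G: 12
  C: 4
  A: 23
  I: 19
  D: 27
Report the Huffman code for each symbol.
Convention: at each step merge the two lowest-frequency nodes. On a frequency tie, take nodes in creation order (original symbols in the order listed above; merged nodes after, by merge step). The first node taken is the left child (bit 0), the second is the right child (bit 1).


Huffman tree construction:
Step 1: Merge C(4) + G(12) = 16
Step 2: Merge E(13) + (C+G)(16) = 29
Step 3: Merge I(19) + A(23) = 42
Step 4: Merge D(27) + (E+(C+G))(29) = 56
Step 5: Merge (I+A)(42) + (D+(E+(C+G)))(56) = 98
Read each symbol's code off the tree from the root (left child = 0, right child = 1).

Codes:
  E: 110 (length 3)
  G: 1111 (length 4)
  C: 1110 (length 4)
  A: 01 (length 2)
  I: 00 (length 2)
  D: 10 (length 2)
Average code length: 241/98 = 2.4592 bits/symbol


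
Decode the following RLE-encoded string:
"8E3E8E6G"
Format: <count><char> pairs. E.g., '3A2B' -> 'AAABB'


Expanding each <count><char> pair:
  8E -> 'EEEEEEEE'
  3E -> 'EEE'
  8E -> 'EEEEEEEE'
  6G -> 'GGGGGG'

Decoded = EEEEEEEEEEEEEEEEEEEGGGGGG


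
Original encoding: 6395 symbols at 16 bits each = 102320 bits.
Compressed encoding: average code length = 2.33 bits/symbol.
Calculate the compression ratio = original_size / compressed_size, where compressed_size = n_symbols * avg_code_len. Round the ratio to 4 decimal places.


original_size = n_symbols * orig_bits = 6395 * 16 = 102320 bits
compressed_size = n_symbols * avg_code_len = 6395 * 2.33 = 14900.35 bits
ratio = original_size / compressed_size = 102320 / 14900.35 = 6.867

Compression ratio = 6.867


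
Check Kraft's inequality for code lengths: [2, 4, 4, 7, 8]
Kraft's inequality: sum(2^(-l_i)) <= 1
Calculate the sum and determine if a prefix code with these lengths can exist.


Sum = 2^(-2) + 2^(-4) + 2^(-4) + 2^(-7) + 2^(-8)
    = 0.25 + 0.0625 + 0.0625 + 0.0078125 + 0.00390625
    = 99/256 = 0.38671875
Since 0.38671875 <= 1, Kraft's inequality IS satisfied.
A prefix code with these lengths CAN exist.

Kraft sum = 0.38671875. Satisfied.


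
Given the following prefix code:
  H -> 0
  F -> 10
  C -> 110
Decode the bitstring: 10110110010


Decoding step by step:
Bits 10 -> F
Bits 110 -> C
Bits 110 -> C
Bits 0 -> H
Bits 10 -> F


Decoded message: FCCHF


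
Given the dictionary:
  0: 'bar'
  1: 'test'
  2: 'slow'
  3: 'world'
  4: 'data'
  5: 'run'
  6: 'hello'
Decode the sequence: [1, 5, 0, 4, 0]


Look up each index in the dictionary:
  1 -> 'test'
  5 -> 'run'
  0 -> 'bar'
  4 -> 'data'
  0 -> 'bar'

Decoded: "test run bar data bar"


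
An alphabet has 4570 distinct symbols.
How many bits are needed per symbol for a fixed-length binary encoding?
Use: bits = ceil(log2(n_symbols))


log2(4570) = 12.158
Bracket: 2^12 = 4096 < 4570 <= 2^13 = 8192
So ceil(log2(4570)) = 13

bits = ceil(log2(4570)) = ceil(12.158) = 13 bits


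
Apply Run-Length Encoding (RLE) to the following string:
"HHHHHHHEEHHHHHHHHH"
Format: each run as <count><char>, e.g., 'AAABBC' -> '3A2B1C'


Scanning runs left to right:
  i=0: run of 'H' x 7 -> '7H'
  i=7: run of 'E' x 2 -> '2E'
  i=9: run of 'H' x 9 -> '9H'

RLE = 7H2E9H


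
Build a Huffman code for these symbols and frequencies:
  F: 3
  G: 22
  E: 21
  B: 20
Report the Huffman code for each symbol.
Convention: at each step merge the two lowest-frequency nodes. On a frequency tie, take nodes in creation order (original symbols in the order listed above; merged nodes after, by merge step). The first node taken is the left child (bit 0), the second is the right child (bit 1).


Huffman tree construction:
Step 1: Merge F(3) + B(20) = 23
Step 2: Merge E(21) + G(22) = 43
Step 3: Merge (F+B)(23) + (E+G)(43) = 66
Read each symbol's code off the tree from the root (left child = 0, right child = 1).

Codes:
  F: 00 (length 2)
  G: 11 (length 2)
  E: 10 (length 2)
  B: 01 (length 2)
Average code length: 132/66 = 2.0000 bits/symbol


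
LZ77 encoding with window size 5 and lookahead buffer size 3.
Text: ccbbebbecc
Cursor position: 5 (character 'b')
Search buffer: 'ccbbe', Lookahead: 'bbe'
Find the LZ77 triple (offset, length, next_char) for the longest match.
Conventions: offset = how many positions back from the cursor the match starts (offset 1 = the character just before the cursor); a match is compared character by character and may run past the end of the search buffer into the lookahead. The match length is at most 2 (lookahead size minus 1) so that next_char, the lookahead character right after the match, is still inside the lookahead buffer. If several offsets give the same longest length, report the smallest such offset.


Try each offset into the search buffer:
  offset=1 (pos 4, char 'e'): match length 0
  offset=2 (pos 3, char 'b'): match length 1
  offset=3 (pos 2, char 'b'): match length 2
  offset=4 (pos 1, char 'c'): match length 0
  offset=5 (pos 0, char 'c'): match length 0
Longest match has length 2 at offset 3.
next_char = character at position 5 + 2 = 7 -> 'e'

Best match: offset=3, length=2 (matching 'bb' starting at position 2)
LZ77 triple: (3, 2, 'e')


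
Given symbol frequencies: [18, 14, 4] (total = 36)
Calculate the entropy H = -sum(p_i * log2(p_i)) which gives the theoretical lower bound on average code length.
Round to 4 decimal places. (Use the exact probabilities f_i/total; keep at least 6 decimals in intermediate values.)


Per-symbol terms -p_i * log2(p_i) with p_i = f_i/36:
  p = 18/36 = 0.500000: log2(p) = -1.000000, -p*log2(p) = 0.500000
  p = 14/36 = 0.388889: log2(p) = -1.362570, -p*log2(p) = 0.529888
  p = 4/36 = 0.111111: log2(p) = -3.169925, -p*log2(p) = 0.352214
H = 0.500000 + 0.529888 + 0.352214 = 1.382102

H = 1.3821 bits/symbol


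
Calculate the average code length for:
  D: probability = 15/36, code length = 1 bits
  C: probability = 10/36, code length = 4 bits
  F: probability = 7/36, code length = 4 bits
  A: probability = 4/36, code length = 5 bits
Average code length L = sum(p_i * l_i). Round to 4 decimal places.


Weighted contributions p_i * l_i:
  D: (15/36) * 1 = 15/36
  C: (10/36) * 4 = 40/36
  F: (7/36) * 4 = 28/36
  A: (4/36) * 5 = 20/36
Sum = (15 + 40 + 28 + 20)/36 = 103/36

L = 103/36 = 2.8611 bits/symbol


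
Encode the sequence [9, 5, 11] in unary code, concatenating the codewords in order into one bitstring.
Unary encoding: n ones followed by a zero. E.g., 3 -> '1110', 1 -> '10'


Encode each number as n ones followed by a terminating 0:
  9 -> 1111111110 (10 bits)
  5 -> 111110 (6 bits)
  11 -> 111111111110 (12 bits)
Total length = 10 + 6 + 12 = 28 bits.

Unary([9, 5, 11]) = 1111111110111110111111111110 (28 bits)


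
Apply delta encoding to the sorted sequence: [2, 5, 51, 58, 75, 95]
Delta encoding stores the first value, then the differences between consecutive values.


First value: 2
Deltas:
  5 - 2 = 3
  51 - 5 = 46
  58 - 51 = 7
  75 - 58 = 17
  95 - 75 = 20


Delta encoded: [2, 3, 46, 7, 17, 20]


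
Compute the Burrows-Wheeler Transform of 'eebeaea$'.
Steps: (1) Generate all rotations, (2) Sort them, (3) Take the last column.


Rotations (sorted):
  0: $eebeaea -> last char: a
  1: a$eebeae -> last char: e
  2: aea$eebe -> last char: e
  3: beaea$ee -> last char: e
  4: ea$eebea -> last char: a
  5: eaea$eeb -> last char: b
  6: ebeaea$e -> last char: e
  7: eebeaea$ -> last char: $


BWT = aeeeabe$
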